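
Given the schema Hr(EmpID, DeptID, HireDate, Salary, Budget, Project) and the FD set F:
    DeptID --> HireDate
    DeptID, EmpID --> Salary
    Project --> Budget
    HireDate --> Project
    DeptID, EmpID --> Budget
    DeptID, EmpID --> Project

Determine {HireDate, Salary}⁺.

Start with {HireDate, Salary}.
HireDate --> Project applies; add {Project} → now {HireDate, Project, Salary}.
Project --> Budget applies; add {Budget} → now {Budget, HireDate, Project, Salary}.
No further FD applies.

{Budget, HireDate, Project, Salary}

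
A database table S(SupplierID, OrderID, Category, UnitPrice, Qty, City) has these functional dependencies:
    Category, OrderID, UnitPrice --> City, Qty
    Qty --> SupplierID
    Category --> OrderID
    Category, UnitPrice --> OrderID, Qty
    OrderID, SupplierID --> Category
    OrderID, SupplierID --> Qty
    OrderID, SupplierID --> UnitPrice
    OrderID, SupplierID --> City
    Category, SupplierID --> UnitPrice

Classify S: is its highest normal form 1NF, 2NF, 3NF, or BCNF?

Candidate keys: {Category, Qty}, {Category, SupplierID}, {Category, UnitPrice}, {OrderID, Qty}, {OrderID, SupplierID}. Prime attributes: {Category, OrderID, Qty, SupplierID, UnitPrice}.
Qty --> SupplierID breaks BCNF: {Qty}⁺ = {Qty, SupplierID}, so {Qty} is not a superkey.
Its right-hand attributes {SupplierID} are all prime, as are those of every other non-superkey FD — the relation is in 3NF.

3NF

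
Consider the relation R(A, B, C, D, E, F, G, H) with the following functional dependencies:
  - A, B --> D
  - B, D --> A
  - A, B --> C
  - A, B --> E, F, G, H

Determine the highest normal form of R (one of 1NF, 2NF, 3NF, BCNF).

Candidate keys: {A, B}, {B, D}. Prime attributes: {A, B, D}.
Every FD has a superkey on the left, so the relation is in BCNF.

BCNF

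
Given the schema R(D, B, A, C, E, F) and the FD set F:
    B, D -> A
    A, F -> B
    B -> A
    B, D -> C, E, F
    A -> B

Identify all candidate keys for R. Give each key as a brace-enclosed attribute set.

{A, D}, {B, D}

No FD produces {D}, so it must be in every candidate key.
Closure of {A, D} is {A, B, C, D, E, F}, the whole schema; {A, D} is a candidate key.
Closure of {B, D} is {A, B, C, D, E, F}, the whole schema; {B, D} is a candidate key.
These are minimal and exhaustive — every other superkey contains one of them.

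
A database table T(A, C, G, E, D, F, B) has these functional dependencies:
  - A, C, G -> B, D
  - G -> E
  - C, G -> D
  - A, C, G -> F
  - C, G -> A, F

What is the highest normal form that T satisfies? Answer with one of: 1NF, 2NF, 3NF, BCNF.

1NF

Candidate key: {C, G}. Prime attributes: {C, G}.
For G -> E we have {G}⁺ = {E, G}; {G} is not a superkey, so BCNF fails.
G -> E has non-prime {E} on the right and a non-superkey on the left, so 3NF fails.
The proper key subset {G} of {C, G} determines non-prime {E}, so the relation is not even in 2NF.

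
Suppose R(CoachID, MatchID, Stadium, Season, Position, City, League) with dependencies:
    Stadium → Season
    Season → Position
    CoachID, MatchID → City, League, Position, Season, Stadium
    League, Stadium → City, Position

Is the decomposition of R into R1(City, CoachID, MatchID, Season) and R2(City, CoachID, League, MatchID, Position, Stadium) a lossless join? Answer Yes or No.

Yes

The shared attributes are {City, CoachID, MatchID} and {City, CoachID, MatchID}⁺ = {City, CoachID, League, MatchID, Position, Season, Stadium}.
Since R1 ⊆ {City, CoachID, League, MatchID, Position, Season, Stadium}, the intersection is a superkey of R1; the decomposition is lossless.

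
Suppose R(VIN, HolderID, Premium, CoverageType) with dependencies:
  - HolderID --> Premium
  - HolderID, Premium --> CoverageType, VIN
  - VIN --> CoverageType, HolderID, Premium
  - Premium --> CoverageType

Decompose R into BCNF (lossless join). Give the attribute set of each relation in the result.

{CoverageType, Premium}; {HolderID, Premium, VIN}

Candidate keys of the original relation: {HolderID}, {VIN}.
Within {CoverageType, HolderID, Premium, VIN}: {Premium}⁺ ∩ {CoverageType, HolderID, Premium, VIN} = {CoverageType, Premium}, not the whole set, so Premium --> CoverageType violates BCNF; decompose into {CoverageType, Premium} and {HolderID, Premium, VIN}.
{CoverageType, Premium} is in BCNF.
{HolderID, Premium, VIN} is in BCNF.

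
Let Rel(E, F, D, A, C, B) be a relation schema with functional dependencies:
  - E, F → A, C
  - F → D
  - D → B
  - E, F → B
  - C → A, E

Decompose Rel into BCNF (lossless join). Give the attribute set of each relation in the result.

{A, C, E}; {B, D}; {C, F}; {D, F}

Candidate keys of the original relation: {C, F}, {E, F}.
In {A, B, C, D, E, F}, {F} is not a superkey ({F}⁺ restricted to this set is {B, D, F}), so split on F → B, D into {B, D, F} and {A, C, E, F}.
In {B, D, F}, {D} is not a superkey ({D}⁺ restricted to this set is {B, D}), so split on D → B into {B, D} and {D, F}.
{B, D}: every determinant is a superkey — BCNF.
{D, F}: every determinant is a superkey — BCNF.
In {A, C, E, F}, {C} is not a superkey ({C}⁺ restricted to this set is {A, C, E}), so split on C → A, E into {A, C, E} and {C, F}.
{A, C, E}: every determinant is a superkey — BCNF.
{C, F}: every determinant is a superkey — BCNF.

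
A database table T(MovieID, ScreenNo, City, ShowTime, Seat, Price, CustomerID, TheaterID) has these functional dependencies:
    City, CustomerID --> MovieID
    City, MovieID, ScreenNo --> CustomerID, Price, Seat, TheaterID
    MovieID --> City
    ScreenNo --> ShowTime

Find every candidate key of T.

{City, CustomerID, ScreenNo}, {MovieID, ScreenNo}

No FD produces {ScreenNo}, so it must be in every candidate key.
Closure of {MovieID, ScreenNo} is {City, CustomerID, MovieID, Price, ScreenNo, Seat, ShowTime, TheaterID}, the whole schema; {MovieID, ScreenNo} is a candidate key.
Closure of {City, CustomerID, ScreenNo} is {City, CustomerID, MovieID, Price, ScreenNo, Seat, ShowTime, TheaterID}, the whole schema; {City, CustomerID, ScreenNo} is a candidate key.
Any other superkey properly contains one of these, so there are no further candidate keys.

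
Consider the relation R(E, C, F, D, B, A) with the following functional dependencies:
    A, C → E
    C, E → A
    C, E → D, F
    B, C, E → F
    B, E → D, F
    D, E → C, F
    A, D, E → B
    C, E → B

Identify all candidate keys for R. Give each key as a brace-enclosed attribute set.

{A, C} is a candidate key since {A, C}⁺ = {A, B, C, D, E, F} covers every attribute.
{B, E} is a candidate key since {B, E}⁺ = {A, B, C, D, E, F} covers every attribute.
{C, E} is a candidate key since {C, E}⁺ = {A, B, C, D, E, F} covers every attribute.
{D, E} is a candidate key since {D, E}⁺ = {A, B, C, D, E, F} covers every attribute.
No proper subset of any of these is a key, and no other minimal superkey exists.

{A, C}, {B, E}, {C, E}, {D, E}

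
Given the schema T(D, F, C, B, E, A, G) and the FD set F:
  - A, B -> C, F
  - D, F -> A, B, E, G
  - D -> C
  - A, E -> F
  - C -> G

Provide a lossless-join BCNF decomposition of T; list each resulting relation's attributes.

Candidate keys of the original relation: {A, B, D}, {A, D, E}, {D, F}.
In {A, B, C, D, E, F, G}, {A, B} is not a superkey ({A, B}⁺ restricted to this set is {A, B, C, F, G}), so split on A, B -> C, F, G into {A, B, C, F, G} and {A, B, D, E}.
In {A, B, C, F, G}, {C} is not a superkey ({C}⁺ restricted to this set is {C, G}), so split on C -> G into {C, G} and {A, B, C, F}.
{C, G}: every determinant is a superkey — BCNF.
{A, B, C, F}: every determinant is a superkey — BCNF.
{A, B, D, E}: every determinant is a superkey — BCNF.

{A, B, C, F}; {A, B, D, E}; {C, G}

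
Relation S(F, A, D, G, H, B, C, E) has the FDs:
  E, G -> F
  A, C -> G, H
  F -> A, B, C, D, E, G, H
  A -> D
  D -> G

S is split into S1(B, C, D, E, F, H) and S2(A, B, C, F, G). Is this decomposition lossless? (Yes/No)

Yes

The shared attributes are {B, C, F} and {B, C, F}⁺ = {A, B, C, D, E, F, G, H}.
S1 is contained in that closure, so S1 ∩ S2 -> S1 holds and the join is lossless.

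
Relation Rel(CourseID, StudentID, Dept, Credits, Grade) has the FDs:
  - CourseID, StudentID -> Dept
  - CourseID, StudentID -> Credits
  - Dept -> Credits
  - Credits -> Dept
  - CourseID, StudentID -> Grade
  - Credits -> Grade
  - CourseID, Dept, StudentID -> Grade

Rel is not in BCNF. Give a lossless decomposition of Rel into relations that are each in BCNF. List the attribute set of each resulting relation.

Candidate key of the original relation: {CourseID, StudentID}.
In {CourseID, Credits, Dept, Grade, StudentID}, {Dept} is not a superkey ({Dept}⁺ restricted to this set is {Credits, Dept, Grade}), so split on Dept -> Credits, Grade into {Credits, Dept, Grade} and {CourseID, Dept, StudentID}.
{Credits, Dept, Grade}: every determinant is a superkey — BCNF.
{CourseID, Dept, StudentID}: every determinant is a superkey — BCNF.

{CourseID, Dept, StudentID}; {Credits, Dept, Grade}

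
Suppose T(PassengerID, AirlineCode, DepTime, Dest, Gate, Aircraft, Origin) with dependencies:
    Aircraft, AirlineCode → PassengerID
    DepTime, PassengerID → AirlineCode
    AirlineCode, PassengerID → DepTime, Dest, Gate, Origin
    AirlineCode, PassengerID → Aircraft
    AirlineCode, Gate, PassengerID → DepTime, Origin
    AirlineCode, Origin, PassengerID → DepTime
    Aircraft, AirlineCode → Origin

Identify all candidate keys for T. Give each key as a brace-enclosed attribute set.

{Aircraft, AirlineCode}, {AirlineCode, PassengerID}, {DepTime, PassengerID}

{Aircraft, AirlineCode}⁺ = {Aircraft, AirlineCode, DepTime, Dest, Gate, Origin, PassengerID}, which is every attribute, so {Aircraft, AirlineCode} is a candidate key.
{AirlineCode, PassengerID}⁺ = {Aircraft, AirlineCode, DepTime, Dest, Gate, Origin, PassengerID}, which is every attribute, so {AirlineCode, PassengerID} is a candidate key.
{DepTime, PassengerID}⁺ = {Aircraft, AirlineCode, DepTime, Dest, Gate, Origin, PassengerID}, which is every attribute, so {DepTime, PassengerID} is a candidate key.
No proper subset of any of these is a key, and no other minimal superkey exists.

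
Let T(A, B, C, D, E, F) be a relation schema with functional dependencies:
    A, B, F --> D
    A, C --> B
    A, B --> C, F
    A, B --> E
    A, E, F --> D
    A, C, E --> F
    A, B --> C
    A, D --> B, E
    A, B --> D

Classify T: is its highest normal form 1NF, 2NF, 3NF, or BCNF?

BCNF

Candidate keys: {A, B}, {A, C}, {A, D}, {A, E, F}. Prime attributes: {A, B, C, D, E, F}.
Each dependency's left side is a superkey — BCNF holds.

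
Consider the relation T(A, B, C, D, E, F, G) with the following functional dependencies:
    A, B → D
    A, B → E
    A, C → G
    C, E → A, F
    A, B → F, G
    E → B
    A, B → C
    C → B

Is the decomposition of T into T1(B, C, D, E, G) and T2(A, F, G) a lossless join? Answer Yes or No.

T1 ∩ T2 = {G}; its closure under F is {G}.
Neither T1 nor T2 is contained in that closure, so the decomposition is lossy.

No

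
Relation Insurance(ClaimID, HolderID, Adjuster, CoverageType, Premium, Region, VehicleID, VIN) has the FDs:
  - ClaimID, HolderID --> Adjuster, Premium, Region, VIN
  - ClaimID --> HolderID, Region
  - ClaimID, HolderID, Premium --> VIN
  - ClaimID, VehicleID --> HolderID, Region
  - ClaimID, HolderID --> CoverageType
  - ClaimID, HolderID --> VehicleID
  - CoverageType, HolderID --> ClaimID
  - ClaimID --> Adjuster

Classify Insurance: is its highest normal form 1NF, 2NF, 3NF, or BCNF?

Candidate keys: {ClaimID}, {CoverageType, HolderID}. Prime attributes: {ClaimID, CoverageType, HolderID}.
Each dependency's left side is a superkey — BCNF holds.

BCNF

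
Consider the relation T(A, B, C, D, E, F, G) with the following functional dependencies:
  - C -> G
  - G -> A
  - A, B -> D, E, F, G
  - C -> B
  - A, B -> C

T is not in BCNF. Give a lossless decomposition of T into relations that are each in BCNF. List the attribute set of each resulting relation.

{A, G}; {B, C, D, E, F, G}

Candidate keys of the original relation: {A, B}, {B, G}, {C}.
In {A, B, C, D, E, F, G}, {G} is not a superkey ({G}⁺ restricted to this set is {A, G}), so split on G -> A into {A, G} and {B, C, D, E, F, G}.
{A, G} is in BCNF.
{B, C, D, E, F, G} is in BCNF.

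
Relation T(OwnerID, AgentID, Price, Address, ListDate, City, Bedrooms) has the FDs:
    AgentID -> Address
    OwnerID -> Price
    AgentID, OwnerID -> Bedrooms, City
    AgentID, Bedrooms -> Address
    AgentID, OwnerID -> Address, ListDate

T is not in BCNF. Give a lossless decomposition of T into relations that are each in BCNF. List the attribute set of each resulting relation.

{Address, AgentID}; {AgentID, Bedrooms, City, ListDate, OwnerID}; {OwnerID, Price}

Candidate key of the original relation: {AgentID, OwnerID}.
Within {Address, AgentID, Bedrooms, City, ListDate, OwnerID, Price}: {AgentID}⁺ ∩ {Address, AgentID, Bedrooms, City, ListDate, OwnerID, Price} = {Address, AgentID}, not the whole set, so AgentID -> Address violates BCNF; decompose into {Address, AgentID} and {AgentID, Bedrooms, City, ListDate, OwnerID, Price}.
{Address, AgentID} has no BCNF violation.
Within {AgentID, Bedrooms, City, ListDate, OwnerID, Price}: {OwnerID}⁺ ∩ {AgentID, Bedrooms, City, ListDate, OwnerID, Price} = {OwnerID, Price}, not the whole set, so OwnerID -> Price violates BCNF; decompose into {OwnerID, Price} and {AgentID, Bedrooms, City, ListDate, OwnerID}.
{OwnerID, Price} has no BCNF violation.
{AgentID, Bedrooms, City, ListDate, OwnerID} has no BCNF violation.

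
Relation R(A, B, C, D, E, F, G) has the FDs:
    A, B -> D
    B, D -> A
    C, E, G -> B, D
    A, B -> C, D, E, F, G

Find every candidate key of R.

{A, B}, {B, D}, {C, E, G}

{A, B}⁺ = {A, B, C, D, E, F, G} — all of the relation — so {A, B} is a candidate key.
{B, D}⁺ = {A, B, C, D, E, F, G} — all of the relation — so {B, D} is a candidate key.
{C, E, G}⁺ = {A, B, C, D, E, F, G} — all of the relation — so {C, E, G} is a candidate key.
No proper subset of any of these is a key, and no other minimal superkey exists.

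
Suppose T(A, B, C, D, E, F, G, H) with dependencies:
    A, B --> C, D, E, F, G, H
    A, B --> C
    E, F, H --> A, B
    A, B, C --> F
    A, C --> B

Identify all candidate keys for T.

{A, B}⁺ = {A, B, C, D, E, F, G, H} — all of the relation — so {A, B} is a candidate key.
{A, C}⁺ = {A, B, C, D, E, F, G, H} — all of the relation — so {A, C} is a candidate key.
{E, F, H}⁺ = {A, B, C, D, E, F, G, H} — all of the relation — so {E, F, H} is a candidate key.
No proper subset of any of these is a key, and no other minimal superkey exists.

{A, B}, {A, C}, {E, F, H}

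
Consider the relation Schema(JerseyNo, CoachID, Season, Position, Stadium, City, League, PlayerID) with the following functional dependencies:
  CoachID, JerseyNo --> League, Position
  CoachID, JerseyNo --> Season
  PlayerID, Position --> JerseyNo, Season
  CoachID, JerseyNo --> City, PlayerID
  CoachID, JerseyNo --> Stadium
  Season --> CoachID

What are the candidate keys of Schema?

{CoachID, JerseyNo}, {JerseyNo, Season}, {PlayerID, Position}

{CoachID, JerseyNo}⁺ = {City, CoachID, JerseyNo, League, PlayerID, Position, Season, Stadium}, which is every attribute, so {CoachID, JerseyNo} is a candidate key.
{JerseyNo, Season}⁺ = {City, CoachID, JerseyNo, League, PlayerID, Position, Season, Stadium}, which is every attribute, so {JerseyNo, Season} is a candidate key.
{PlayerID, Position}⁺ = {City, CoachID, JerseyNo, League, PlayerID, Position, Season, Stadium}, which is every attribute, so {PlayerID, Position} is a candidate key.
Any other superkey properly contains one of these, so there are no further candidate keys.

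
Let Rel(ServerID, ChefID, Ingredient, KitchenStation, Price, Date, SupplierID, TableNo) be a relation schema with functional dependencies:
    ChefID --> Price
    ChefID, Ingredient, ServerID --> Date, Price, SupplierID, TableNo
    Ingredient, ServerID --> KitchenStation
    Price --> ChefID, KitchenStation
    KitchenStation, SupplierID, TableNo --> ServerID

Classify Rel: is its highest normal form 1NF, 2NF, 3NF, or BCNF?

1NF

Candidate keys: {ChefID, Ingredient, ServerID}, {ChefID, Ingredient, SupplierID, TableNo}, {Ingredient, Price, ServerID}, {Ingredient, Price, SupplierID, TableNo}. Prime attributes: {ChefID, Ingredient, Price, ServerID, SupplierID, TableNo}.
For ChefID --> Price we have {ChefID}⁺ = {ChefID, KitchenStation, Price}; {ChefID} is not a superkey, so BCNF fails.
Ingredient, ServerID --> KitchenStation has non-prime {KitchenStation} on the right and a non-superkey on the left, so 3NF fails.
The proper key subset {ChefID} of {ChefID, Ingredient, ServerID} determines non-prime {KitchenStation}, so the relation is not even in 2NF.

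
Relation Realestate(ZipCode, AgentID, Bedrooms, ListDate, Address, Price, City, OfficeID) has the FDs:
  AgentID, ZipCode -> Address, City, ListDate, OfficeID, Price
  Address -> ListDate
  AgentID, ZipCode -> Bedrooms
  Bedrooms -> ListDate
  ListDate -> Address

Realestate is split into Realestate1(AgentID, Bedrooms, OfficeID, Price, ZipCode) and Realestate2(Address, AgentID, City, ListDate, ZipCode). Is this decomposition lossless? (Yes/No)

The shared attributes are {AgentID, ZipCode} and {AgentID, ZipCode}⁺ = {Address, AgentID, Bedrooms, City, ListDate, OfficeID, Price, ZipCode}.
This includes all of Realestate1, so the common attributes are a superkey of Realestate1 — the join is lossless.

Yes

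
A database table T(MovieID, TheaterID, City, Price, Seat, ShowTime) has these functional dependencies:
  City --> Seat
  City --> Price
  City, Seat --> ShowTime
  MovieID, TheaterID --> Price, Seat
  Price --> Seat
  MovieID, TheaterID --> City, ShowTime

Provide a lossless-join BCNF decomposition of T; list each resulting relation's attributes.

{City, MovieID, TheaterID}; {City, Price, ShowTime}; {Price, Seat}

Candidate key of the original relation: {MovieID, TheaterID}.
In {City, MovieID, Price, Seat, ShowTime, TheaterID}, {City} is not a superkey ({City}⁺ restricted to this set is {City, Price, Seat, ShowTime}), so split on City --> Price, Seat, ShowTime into {City, Price, Seat, ShowTime} and {City, MovieID, TheaterID}.
In {City, Price, Seat, ShowTime}, {Price} is not a superkey ({Price}⁺ restricted to this set is {Price, Seat}), so split on Price --> Seat into {Price, Seat} and {City, Price, ShowTime}.
{Price, Seat}: every determinant is a superkey — BCNF.
{City, Price, ShowTime}: every determinant is a superkey — BCNF.
{City, MovieID, TheaterID}: every determinant is a superkey — BCNF.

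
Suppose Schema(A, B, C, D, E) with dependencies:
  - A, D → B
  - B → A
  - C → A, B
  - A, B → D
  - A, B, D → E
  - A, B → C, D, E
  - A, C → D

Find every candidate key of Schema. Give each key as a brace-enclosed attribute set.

{B} is a candidate key since {B}⁺ = {A, B, C, D, E} covers every attribute.
{C} is a candidate key since {C}⁺ = {A, B, C, D, E} covers every attribute.
{A, D} is a candidate key since {A, D}⁺ = {A, B, C, D, E} covers every attribute.
These are minimal and exhaustive — every other superkey contains one of them.

{A, D}, {B}, {C}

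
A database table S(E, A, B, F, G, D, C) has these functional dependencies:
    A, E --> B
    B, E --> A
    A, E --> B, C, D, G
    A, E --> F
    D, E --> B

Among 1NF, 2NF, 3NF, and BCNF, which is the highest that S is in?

Candidate keys: {A, E}, {B, E}, {D, E}. Prime attributes: {A, B, D, E}.
Every FD has a superkey on the left, so the relation is in BCNF.

BCNF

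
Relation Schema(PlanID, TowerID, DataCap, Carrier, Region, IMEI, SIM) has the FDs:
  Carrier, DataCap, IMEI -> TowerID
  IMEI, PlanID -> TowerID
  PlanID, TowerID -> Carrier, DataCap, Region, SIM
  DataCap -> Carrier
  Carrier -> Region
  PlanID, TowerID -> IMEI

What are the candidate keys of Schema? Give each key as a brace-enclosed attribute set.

No FD produces {PlanID}, so it must be in every candidate key.
{IMEI, PlanID}⁺ = {Carrier, DataCap, IMEI, PlanID, Region, SIM, TowerID}, which is every attribute, so {IMEI, PlanID} is a candidate key.
{PlanID, TowerID}⁺ = {Carrier, DataCap, IMEI, PlanID, Region, SIM, TowerID}, which is every attribute, so {PlanID, TowerID} is a candidate key.
Any other superkey properly contains one of these, so there are no further candidate keys.

{IMEI, PlanID}, {PlanID, TowerID}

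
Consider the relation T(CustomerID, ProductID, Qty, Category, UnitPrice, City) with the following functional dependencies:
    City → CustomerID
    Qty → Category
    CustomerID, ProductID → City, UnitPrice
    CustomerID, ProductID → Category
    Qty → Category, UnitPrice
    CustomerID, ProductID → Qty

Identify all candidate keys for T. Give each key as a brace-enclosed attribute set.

No FD produces {ProductID}, so it must be in every candidate key.
{City, ProductID}⁺ = {Category, City, CustomerID, ProductID, Qty, UnitPrice} — all of the relation — so {City, ProductID} is a candidate key.
{CustomerID, ProductID}⁺ = {Category, City, CustomerID, ProductID, Qty, UnitPrice} — all of the relation — so {CustomerID, ProductID} is a candidate key.
No proper subset of any of these is a key, and no other minimal superkey exists.

{City, ProductID}, {CustomerID, ProductID}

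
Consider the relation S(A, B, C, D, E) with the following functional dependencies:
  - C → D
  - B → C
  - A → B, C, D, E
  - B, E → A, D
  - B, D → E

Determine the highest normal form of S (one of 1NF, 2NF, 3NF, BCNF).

Candidate keys: {A}, {B}. Prime attributes: {A, B}.
C → D breaks BCNF: {C}⁺ = {C, D}, so {C} is not a superkey.
C → D has non-prime {D} on the right and a non-superkey on the left, so 3NF fails.
All keys have size 1, which rules out partial dependencies — 2NF is satisfied.

2NF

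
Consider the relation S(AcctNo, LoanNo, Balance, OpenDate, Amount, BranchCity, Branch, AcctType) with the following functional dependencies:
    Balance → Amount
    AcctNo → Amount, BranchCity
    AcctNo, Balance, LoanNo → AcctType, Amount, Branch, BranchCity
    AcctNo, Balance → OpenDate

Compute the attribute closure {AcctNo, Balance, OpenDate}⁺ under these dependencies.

{AcctNo, Amount, Balance, BranchCity, OpenDate}

Start with {AcctNo, Balance, OpenDate}.
Balance → Amount applies; add {Amount} → now {AcctNo, Amount, Balance, OpenDate}.
AcctNo → Amount, BranchCity applies; add {BranchCity} → now {AcctNo, Amount, Balance, BranchCity, OpenDate}.
No further FD applies.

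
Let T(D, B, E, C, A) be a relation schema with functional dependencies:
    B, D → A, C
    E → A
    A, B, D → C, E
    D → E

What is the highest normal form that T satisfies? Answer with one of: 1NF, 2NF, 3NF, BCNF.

Candidate key: {B, D}. Prime attributes: {B, D}.
E → A: {E}⁺ = {A, E}, which is not all of the attributes, so the left side is not a superkey — BCNF is violated.
Because {A} is non-prime and the left side of E → A is not a superkey, the relation is not in 3NF.
The proper key subset {D} of {B, D} determines non-prime {A, E}, so the relation is not even in 2NF.

1NF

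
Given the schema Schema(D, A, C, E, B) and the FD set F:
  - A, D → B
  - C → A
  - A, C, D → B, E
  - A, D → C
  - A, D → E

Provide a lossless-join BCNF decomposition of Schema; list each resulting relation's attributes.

Candidate keys of the original relation: {A, D}, {C, D}.
Within {A, B, C, D, E}: {C}⁺ ∩ {A, B, C, D, E} = {A, C}, not the whole set, so C → A violates BCNF; decompose into {A, C} and {B, C, D, E}.
{A, C} has no BCNF violation.
{B, C, D, E} has no BCNF violation.

{A, C}; {B, C, D, E}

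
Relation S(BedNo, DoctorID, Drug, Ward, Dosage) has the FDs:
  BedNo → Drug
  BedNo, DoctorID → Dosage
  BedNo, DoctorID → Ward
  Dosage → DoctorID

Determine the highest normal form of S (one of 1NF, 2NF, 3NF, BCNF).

Candidate keys: {BedNo, DoctorID}, {BedNo, Dosage}. Prime attributes: {BedNo, DoctorID, Dosage}.
For BedNo → Drug we have {BedNo}⁺ = {BedNo, Drug}; {BedNo} is not a superkey, so BCNF fails.
Because {Drug} is non-prime and the left side of BedNo → Drug is not a superkey, the relation is not in 3NF.
The proper key subset {BedNo} of {BedNo, DoctorID} determines non-prime {Drug}, so the relation is not even in 2NF.

1NF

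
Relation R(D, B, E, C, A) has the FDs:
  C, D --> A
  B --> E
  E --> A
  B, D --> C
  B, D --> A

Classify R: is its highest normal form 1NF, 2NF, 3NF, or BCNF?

1NF

Candidate key: {B, D}. Prime attributes: {B, D}.
For C, D --> A we have {C, D}⁺ = {A, C, D}; {C, D} is not a superkey, so BCNF fails.
C, D --> A determines the non-prime attribute {A} from a non-superkey — 3NF is violated.
The proper key subset {B} of {B, D} determines non-prime {A, E}, so the relation is not even in 2NF.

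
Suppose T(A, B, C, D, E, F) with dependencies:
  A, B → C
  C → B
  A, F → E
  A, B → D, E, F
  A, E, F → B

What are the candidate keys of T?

{A, B}, {A, C}, {A, F}

No FD produces {A}, so it must be in every candidate key.
Closure of {A, B} is {A, B, C, D, E, F}, the whole schema; {A, B} is a candidate key.
Closure of {A, C} is {A, B, C, D, E, F}, the whole schema; {A, C} is a candidate key.
Closure of {A, F} is {A, B, C, D, E, F}, the whole schema; {A, F} is a candidate key.
No proper subset of any of these is a key, and no other minimal superkey exists.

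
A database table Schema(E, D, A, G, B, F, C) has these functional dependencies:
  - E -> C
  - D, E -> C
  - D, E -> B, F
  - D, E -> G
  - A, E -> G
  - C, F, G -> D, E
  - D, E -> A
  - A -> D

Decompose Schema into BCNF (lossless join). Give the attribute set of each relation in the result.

{A, B, E, F, G}; {A, D}; {C, E}

Candidate keys of the original relation: {A, E}, {C, F, G}, {D, E}, {E, F, G}.
In {A, B, C, D, E, F, G}, {E} is not a superkey ({E}⁺ restricted to this set is {C, E}), so split on E -> C into {C, E} and {A, B, D, E, F, G}.
{C, E} is in BCNF.
In {A, B, D, E, F, G}, {A} is not a superkey ({A}⁺ restricted to this set is {A, D}), so split on A -> D into {A, D} and {A, B, E, F, G}.
{A, D} is in BCNF.
{A, B, E, F, G} is in BCNF.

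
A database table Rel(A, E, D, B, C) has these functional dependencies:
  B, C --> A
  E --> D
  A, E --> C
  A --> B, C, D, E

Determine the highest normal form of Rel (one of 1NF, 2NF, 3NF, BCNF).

Candidate keys: {A}, {B, C}. Prime attributes: {A, B, C}.
E --> D: {E}⁺ = {D, E}, which is not all of the attributes, so the left side is not a superkey — BCNF is violated.
E --> D has non-prime {D} on the right and a non-superkey on the left, so 3NF fails.
Checking every proper subset of each key, none determines a non-prime attribute — 2NF is satisfied.

2NF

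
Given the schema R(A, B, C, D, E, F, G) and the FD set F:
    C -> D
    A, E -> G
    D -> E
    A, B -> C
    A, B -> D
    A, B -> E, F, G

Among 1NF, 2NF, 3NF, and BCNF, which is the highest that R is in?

2NF

Candidate key: {A, B}. Prime attributes: {A, B}.
C -> D: {C}⁺ = {C, D, E}, which is not all of the attributes, so the left side is not a superkey — BCNF is violated.
C -> D determines the non-prime attribute {D} from a non-superkey — 3NF is violated.
No proper subset of a key has a non-prime attribute in its closure, so there is no partial dependency; 2NF holds.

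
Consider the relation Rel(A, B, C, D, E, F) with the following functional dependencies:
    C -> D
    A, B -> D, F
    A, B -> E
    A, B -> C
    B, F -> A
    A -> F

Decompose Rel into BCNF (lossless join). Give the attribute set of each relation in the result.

{A, B, C, E}; {A, F}; {C, D}

Candidate keys of the original relation: {A, B}, {B, F}.
{A, B, C, D, E, F}: {C} determines {C, D} here but is not a superkey — split on C -> D, giving {C, D} and {A, B, C, E, F}.
{C, D} has no BCNF violation.
{A, B, C, E, F}: {A} determines {A, F} here but is not a superkey — split on A -> F, giving {A, F} and {A, B, C, E}.
{A, F} has no BCNF violation.
{A, B, C, E} has no BCNF violation.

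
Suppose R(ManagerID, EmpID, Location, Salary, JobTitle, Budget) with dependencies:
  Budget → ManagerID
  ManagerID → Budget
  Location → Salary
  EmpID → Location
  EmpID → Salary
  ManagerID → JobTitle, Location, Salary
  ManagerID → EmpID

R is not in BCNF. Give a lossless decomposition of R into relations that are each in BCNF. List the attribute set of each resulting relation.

{Budget, EmpID, JobTitle, ManagerID}; {EmpID, Location}; {Location, Salary}

Candidate keys of the original relation: {Budget}, {ManagerID}.
{Budget, EmpID, JobTitle, Location, ManagerID, Salary}: {Location} determines {Location, Salary} here but is not a superkey — split on Location → Salary, giving {Location, Salary} and {Budget, EmpID, JobTitle, Location, ManagerID}.
{Location, Salary}: every determinant is a superkey — BCNF.
{Budget, EmpID, JobTitle, Location, ManagerID}: {EmpID} determines {EmpID, Location} here but is not a superkey — split on EmpID → Location, giving {EmpID, Location} and {Budget, EmpID, JobTitle, ManagerID}.
{EmpID, Location}: every determinant is a superkey — BCNF.
{Budget, EmpID, JobTitle, ManagerID}: every determinant is a superkey — BCNF.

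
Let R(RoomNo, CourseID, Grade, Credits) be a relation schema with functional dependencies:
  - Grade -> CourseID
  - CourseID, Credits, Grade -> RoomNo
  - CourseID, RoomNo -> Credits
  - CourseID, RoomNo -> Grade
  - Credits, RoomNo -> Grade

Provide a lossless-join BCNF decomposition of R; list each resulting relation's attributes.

{CourseID, Grade}; {Credits, Grade, RoomNo}

Candidate keys of the original relation: {CourseID, RoomNo}, {Credits, Grade}, {Credits, RoomNo}, {Grade, RoomNo}.
Within {CourseID, Credits, Grade, RoomNo}: {Grade}⁺ ∩ {CourseID, Credits, Grade, RoomNo} = {CourseID, Grade}, not the whole set, so Grade -> CourseID violates BCNF; decompose into {CourseID, Grade} and {Credits, Grade, RoomNo}.
{CourseID, Grade} has no BCNF violation.
{Credits, Grade, RoomNo} has no BCNF violation.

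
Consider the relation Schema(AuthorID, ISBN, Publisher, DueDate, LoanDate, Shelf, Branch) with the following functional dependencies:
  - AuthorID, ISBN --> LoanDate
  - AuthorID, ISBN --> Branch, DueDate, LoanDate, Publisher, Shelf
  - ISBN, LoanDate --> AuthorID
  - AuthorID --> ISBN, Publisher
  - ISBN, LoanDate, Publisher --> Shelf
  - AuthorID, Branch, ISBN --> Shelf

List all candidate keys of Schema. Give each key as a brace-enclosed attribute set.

{AuthorID} is a candidate key since {AuthorID}⁺ = {AuthorID, Branch, DueDate, ISBN, LoanDate, Publisher, Shelf} covers every attribute.
{ISBN, LoanDate} is a candidate key since {ISBN, LoanDate}⁺ = {AuthorID, Branch, DueDate, ISBN, LoanDate, Publisher, Shelf} covers every attribute.
No proper subset of any of these is a key, and no other minimal superkey exists.

{AuthorID}, {ISBN, LoanDate}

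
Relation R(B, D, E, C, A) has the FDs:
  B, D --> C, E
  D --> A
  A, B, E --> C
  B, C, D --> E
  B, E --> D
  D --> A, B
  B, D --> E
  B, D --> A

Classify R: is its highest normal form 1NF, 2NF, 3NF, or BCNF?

Candidate keys: {B, E}, {D}. Prime attributes: {B, D, E}.
Every FD has a superkey on the left, so the relation is in BCNF.

BCNF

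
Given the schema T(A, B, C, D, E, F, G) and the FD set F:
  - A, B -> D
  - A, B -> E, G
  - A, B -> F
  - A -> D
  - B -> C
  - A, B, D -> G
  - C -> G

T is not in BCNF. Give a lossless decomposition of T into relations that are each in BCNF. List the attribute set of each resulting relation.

Candidate key of the original relation: {A, B}.
In {A, B, C, D, E, F, G}, {A} is not a superkey ({A}⁺ restricted to this set is {A, D}), so split on A -> D into {A, D} and {A, B, C, E, F, G}.
{A, D}: every determinant is a superkey — BCNF.
In {A, B, C, E, F, G}, {B} is not a superkey ({B}⁺ restricted to this set is {B, C, G}), so split on B -> C, G into {B, C, G} and {A, B, E, F}.
In {B, C, G}, {C} is not a superkey ({C}⁺ restricted to this set is {C, G}), so split on C -> G into {C, G} and {B, C}.
{C, G}: every determinant is a superkey — BCNF.
{B, C}: every determinant is a superkey — BCNF.
{A, B, E, F}: every determinant is a superkey — BCNF.

{A, B, E, F}; {A, D}; {B, C}; {C, G}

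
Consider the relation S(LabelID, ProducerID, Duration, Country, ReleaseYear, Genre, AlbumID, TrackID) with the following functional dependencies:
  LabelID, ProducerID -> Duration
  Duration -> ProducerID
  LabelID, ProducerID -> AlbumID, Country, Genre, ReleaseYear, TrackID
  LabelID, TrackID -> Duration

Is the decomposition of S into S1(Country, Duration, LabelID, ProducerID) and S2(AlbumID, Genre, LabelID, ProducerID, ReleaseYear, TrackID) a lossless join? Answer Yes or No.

Yes

The shared attributes are {LabelID, ProducerID} and {LabelID, ProducerID}⁺ = {AlbumID, Country, Duration, Genre, LabelID, ProducerID, ReleaseYear, TrackID}.
Since S1 ⊆ {AlbumID, Country, Duration, Genre, LabelID, ProducerID, ReleaseYear, TrackID}, the intersection is a superkey of S1; the decomposition is lossless.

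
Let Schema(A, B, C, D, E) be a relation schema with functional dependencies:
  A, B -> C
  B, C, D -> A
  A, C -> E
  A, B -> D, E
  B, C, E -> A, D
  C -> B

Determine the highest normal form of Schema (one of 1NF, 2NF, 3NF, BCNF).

3NF

Candidate keys: {A, B}, {A, C}, {C, D}, {C, E}. Prime attributes: {A, B, C, D, E}.
For C -> B we have {C}⁺ = {B, C}; {C} is not a superkey, so BCNF fails.
Since {B} ⊆ prime attributes and every other non-superkey FD also has a prime right side, the schema is in 3NF.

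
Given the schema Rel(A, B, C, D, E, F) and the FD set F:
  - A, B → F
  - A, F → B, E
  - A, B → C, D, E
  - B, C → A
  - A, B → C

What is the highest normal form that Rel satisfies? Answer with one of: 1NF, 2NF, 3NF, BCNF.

Candidate keys: {A, B}, {A, F}, {B, C}. Prime attributes: {A, B, C, F}.
Every FD has a superkey on the left, so the relation is in BCNF.

BCNF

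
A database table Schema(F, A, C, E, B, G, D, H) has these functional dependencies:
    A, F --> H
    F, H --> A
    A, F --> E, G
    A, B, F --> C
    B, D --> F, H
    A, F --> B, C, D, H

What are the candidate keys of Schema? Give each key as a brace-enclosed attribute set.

{A, F}, {B, D}, {F, H}

Closure of {A, F} is {A, B, C, D, E, F, G, H}, the whole schema; {A, F} is a candidate key.
Closure of {B, D} is {A, B, C, D, E, F, G, H}, the whole schema; {B, D} is a candidate key.
Closure of {F, H} is {A, B, C, D, E, F, G, H}, the whole schema; {F, H} is a candidate key.
Any other superkey properly contains one of these, so there are no further candidate keys.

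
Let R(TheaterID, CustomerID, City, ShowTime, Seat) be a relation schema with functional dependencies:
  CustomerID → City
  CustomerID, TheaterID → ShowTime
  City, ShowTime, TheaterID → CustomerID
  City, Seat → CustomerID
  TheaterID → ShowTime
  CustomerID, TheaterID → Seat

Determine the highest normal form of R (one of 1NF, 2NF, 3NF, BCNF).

1NF

Candidate keys: {City, TheaterID}, {CustomerID, TheaterID}. Prime attributes: {City, CustomerID, TheaterID}.
CustomerID → City breaks BCNF: {CustomerID}⁺ = {City, CustomerID}, so {CustomerID} is not a superkey.
TheaterID → ShowTime determines the non-prime attribute {ShowTime} from a non-superkey — 3NF is violated.
{TheaterID} is a proper subset of the key {City, TheaterID}, and {TheaterID}⁺ contains the non-prime attribute {ShowTime} — a partial dependency, so 2NF is violated.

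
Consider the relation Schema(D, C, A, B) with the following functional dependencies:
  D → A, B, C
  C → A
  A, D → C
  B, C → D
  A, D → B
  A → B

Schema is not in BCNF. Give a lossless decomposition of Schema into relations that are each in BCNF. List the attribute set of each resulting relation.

{A, B}; {A, C, D}

Candidate keys of the original relation: {C}, {D}.
In {A, B, C, D}, {A} is not a superkey ({A}⁺ restricted to this set is {A, B}), so split on A → B into {A, B} and {A, C, D}.
{A, B} is in BCNF.
{A, C, D} is in BCNF.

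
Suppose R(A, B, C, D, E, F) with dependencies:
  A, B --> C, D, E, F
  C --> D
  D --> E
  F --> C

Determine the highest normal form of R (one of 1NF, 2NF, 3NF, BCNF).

2NF

Candidate key: {A, B}. Prime attributes: {A, B}.
C --> D: {C}⁺ = {C, D, E}, which is not all of the attributes, so the left side is not a superkey — BCNF is violated.
C --> D determines the non-prime attribute {D} from a non-superkey — 3NF is violated.
No proper subset of a key has a non-prime attribute in its closure, so there is no partial dependency; 2NF holds.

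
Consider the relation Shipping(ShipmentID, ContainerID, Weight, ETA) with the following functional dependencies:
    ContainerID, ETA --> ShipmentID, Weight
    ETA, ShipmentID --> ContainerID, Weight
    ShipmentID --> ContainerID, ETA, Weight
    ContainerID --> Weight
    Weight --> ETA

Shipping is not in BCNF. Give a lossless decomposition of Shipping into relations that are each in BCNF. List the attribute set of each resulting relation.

Candidate keys of the original relation: {ContainerID}, {ShipmentID}.
{ContainerID, ETA, ShipmentID, Weight}: {Weight} determines {ETA, Weight} here but is not a superkey — split on Weight --> ETA, giving {ETA, Weight} and {ContainerID, ShipmentID, Weight}.
{ETA, Weight} is in BCNF.
{ContainerID, ShipmentID, Weight} is in BCNF.

{ContainerID, ShipmentID, Weight}; {ETA, Weight}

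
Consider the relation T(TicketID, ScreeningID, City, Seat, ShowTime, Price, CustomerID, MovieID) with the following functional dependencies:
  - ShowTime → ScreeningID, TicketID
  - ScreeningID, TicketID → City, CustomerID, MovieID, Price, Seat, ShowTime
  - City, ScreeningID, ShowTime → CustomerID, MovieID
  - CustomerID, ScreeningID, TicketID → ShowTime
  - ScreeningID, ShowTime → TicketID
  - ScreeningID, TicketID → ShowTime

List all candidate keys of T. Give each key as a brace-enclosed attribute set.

{ShowTime} is a candidate key since {ShowTime}⁺ = {City, CustomerID, MovieID, Price, ScreeningID, Seat, ShowTime, TicketID} covers every attribute.
{ScreeningID, TicketID} is a candidate key since {ScreeningID, TicketID}⁺ = {City, CustomerID, MovieID, Price, ScreeningID, Seat, ShowTime, TicketID} covers every attribute.
No proper subset of any of these is a key, and no other minimal superkey exists.

{ScreeningID, TicketID}, {ShowTime}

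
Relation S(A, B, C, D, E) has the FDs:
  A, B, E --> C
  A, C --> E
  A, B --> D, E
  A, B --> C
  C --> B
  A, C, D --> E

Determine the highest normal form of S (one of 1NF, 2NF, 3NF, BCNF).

Candidate keys: {A, B}, {A, C}. Prime attributes: {A, B, C}.
For C --> B we have {C}⁺ = {B, C}; {C} is not a superkey, so BCNF fails.
Its right-hand attributes {B} are all prime, as are those of every other non-superkey FD — the relation is in 3NF.

3NF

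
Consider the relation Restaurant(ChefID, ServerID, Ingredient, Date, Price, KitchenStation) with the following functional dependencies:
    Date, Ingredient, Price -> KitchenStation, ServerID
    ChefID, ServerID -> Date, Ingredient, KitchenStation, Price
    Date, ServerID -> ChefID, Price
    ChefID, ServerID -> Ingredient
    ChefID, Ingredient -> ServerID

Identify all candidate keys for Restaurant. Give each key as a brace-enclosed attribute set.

{ChefID, Ingredient}, {ChefID, ServerID}, {Date, Ingredient, Price}, {Date, ServerID}

Closure of {ChefID, Ingredient} is {ChefID, Date, Ingredient, KitchenStation, Price, ServerID}, the whole schema; {ChefID, Ingredient} is a candidate key.
Closure of {ChefID, ServerID} is {ChefID, Date, Ingredient, KitchenStation, Price, ServerID}, the whole schema; {ChefID, ServerID} is a candidate key.
Closure of {Date, ServerID} is {ChefID, Date, Ingredient, KitchenStation, Price, ServerID}, the whole schema; {Date, ServerID} is a candidate key.
Closure of {Date, Ingredient, Price} is {ChefID, Date, Ingredient, KitchenStation, Price, ServerID}, the whole schema; {Date, Ingredient, Price} is a candidate key.
No proper subset of any of these is a key, and no other minimal superkey exists.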